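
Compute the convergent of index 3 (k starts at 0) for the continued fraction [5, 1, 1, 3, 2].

Using pₖ = aₖpₖ₋₁ + pₖ₋₂, qₖ = aₖqₖ₋₁ + qₖ₋₂ (with p₋₁=1, p₋₂=0, q₋₁=0, q₋₂=1):
  k=0: a=5, p=5, q=1
  k=1: a=1, p=6, q=1
  k=2: a=1, p=11, q=2
  k=3: a=3, p=39, q=7

39/7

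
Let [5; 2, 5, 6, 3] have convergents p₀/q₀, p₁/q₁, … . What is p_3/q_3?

Using pₖ = aₖpₖ₋₁ + pₖ₋₂, qₖ = aₖqₖ₋₁ + qₖ₋₂ (with p₋₁=1, p₋₂=0, q₋₁=0, q₋₂=1):
  k=0: a=5, p=5, q=1
  k=1: a=2, p=11, q=2
  k=2: a=5, p=60, q=11
  k=3: a=6, p=371, q=68

371/68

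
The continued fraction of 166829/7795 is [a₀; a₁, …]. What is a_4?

11

166829 = 21·7795 + 3134   →  a_0 = 21
7795 = 2·3134 + 1527   →  a_1 = 2
3134 = 2·1527 + 80   →  a_2 = 2
1527 = 19·80 + 7   →  a_3 = 19
80 = 11·7 + 3   →  a_4 = 11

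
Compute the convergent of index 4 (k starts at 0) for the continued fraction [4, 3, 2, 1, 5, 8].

Using pₖ = aₖpₖ₋₁ + pₖ₋₂, qₖ = aₖqₖ₋₁ + qₖ₋₂ (with p₋₁=1, p₋₂=0, q₋₁=0, q₋₂=1):
  k=0: a=4, p=4, q=1
  k=1: a=3, p=13, q=3
  k=2: a=2, p=30, q=7
  k=3: a=1, p=43, q=10
  k=4: a=5, p=245, q=57

245/57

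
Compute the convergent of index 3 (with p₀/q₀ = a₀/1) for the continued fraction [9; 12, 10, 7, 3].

Using pₖ = aₖpₖ₋₁ + pₖ₋₂, qₖ = aₖqₖ₋₁ + qₖ₋₂ (with p₋₁=1, p₋₂=0, q₋₁=0, q₋₂=1):
  k=0: a=9, p=9, q=1
  k=1: a=12, p=109, q=12
  k=2: a=10, p=1099, q=121
  k=3: a=7, p=7802, q=859

7802/859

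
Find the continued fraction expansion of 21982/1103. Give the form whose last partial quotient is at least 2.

[19; 1, 13, 7, 11]

21982 = 19·1103 + 1025
1103 = 1·1025 + 78
1025 = 13·78 + 11
78 = 7·11 + 1
11 = 11·1 + 0  (stop)
So 21982/1103 = [19; 1, 13, 7, 11].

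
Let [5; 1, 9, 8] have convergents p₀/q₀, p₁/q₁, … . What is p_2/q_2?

59/10

Using pₖ = aₖpₖ₋₁ + pₖ₋₂, qₖ = aₖqₖ₋₁ + qₖ₋₂ (with p₋₁=1, p₋₂=0, q₋₁=0, q₋₂=1):
  k=0: a=5, p=5, q=1
  k=1: a=1, p=6, q=1
  k=2: a=9, p=59, q=10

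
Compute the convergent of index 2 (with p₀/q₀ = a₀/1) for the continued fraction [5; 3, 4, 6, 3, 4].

69/13

Using pₖ = aₖpₖ₋₁ + pₖ₋₂, qₖ = aₖqₖ₋₁ + qₖ₋₂ (with p₋₁=1, p₋₂=0, q₋₁=0, q₋₂=1):
  k=0: a=5, p=5, q=1
  k=1: a=3, p=16, q=3
  k=2: a=4, p=69, q=13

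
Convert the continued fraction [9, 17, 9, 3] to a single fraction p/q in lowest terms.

4339/479

Fold from the inside: start with 3/1.
  9 + 1/3 = 28/3
  17 + 3/28 = 479/28
  9 + 28/479 = 4339/479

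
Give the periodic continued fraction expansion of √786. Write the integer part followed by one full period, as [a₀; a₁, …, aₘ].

[28; 28, 56]

a₀ = ⌊√786⌋ = 28.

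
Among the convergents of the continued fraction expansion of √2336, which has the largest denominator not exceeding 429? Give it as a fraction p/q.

√2336 = [48; 3, 96, …] (period length 2).
Convergents:
  p_0/q_0 = 48/1
  p_1/q_1 = 145/3
  p_2/q_2 = 13968/289
  p_3/q_3 = 42049/870
q_2 = 289 ≤ 429 < 870 = q_3, so the answer is 13968/289.

13968/289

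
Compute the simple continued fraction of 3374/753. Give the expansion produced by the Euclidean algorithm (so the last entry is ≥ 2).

3374 = 4×753 + 362
753 = 2×362 + 29
362 = 12×29 + 14
29 = 2×14 + 1
14 = 14×1 + 0  (stop)
So 3374/753 = [4; 2, 12, 2, 14].

[4; 2, 12, 2, 14]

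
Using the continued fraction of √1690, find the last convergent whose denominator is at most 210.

√1690 = [41; 9, 8, 9, 82, …] (period length 4).
Convergents:
  p_0/q_0 = 41/1
  p_1/q_1 = 370/9
  p_2/q_2 = 3001/73
  p_3/q_3 = 27379/666
q_2 = 73 ≤ 210 < 666 = q_3, so the answer is 3001/73.

3001/73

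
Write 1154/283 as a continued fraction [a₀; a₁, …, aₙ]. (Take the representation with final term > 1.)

1154 = 4×283 + 22
283 = 12×22 + 19
22 = 1×19 + 3
19 = 6×3 + 1
3 = 3×1 + 0  (stop)
So 1154/283 = [4; 12, 1, 6, 3].

[4; 12, 1, 6, 3]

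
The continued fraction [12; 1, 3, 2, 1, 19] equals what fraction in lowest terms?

3269/256

Using pₖ = aₖpₖ₋₁ + pₖ₋₂ and qₖ = aₖqₖ₋₁ + qₖ₋₂:
  k=0: a=12, p=12, q=1
  k=1: a=1, p=13, q=1
  k=2: a=3, p=51, q=4
  k=3: a=2, p=115, q=9
  k=4: a=1, p=166, q=13
  k=5: a=19, p=3269, q=256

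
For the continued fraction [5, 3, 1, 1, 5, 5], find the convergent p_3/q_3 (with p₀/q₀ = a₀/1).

Using pₖ = aₖpₖ₋₁ + pₖ₋₂, qₖ = aₖqₖ₋₁ + qₖ₋₂ (with p₋₁=1, p₋₂=0, q₋₁=0, q₋₂=1):
  k=0: a=5, p=5, q=1
  k=1: a=3, p=16, q=3
  k=2: a=1, p=21, q=4
  k=3: a=1, p=37, q=7

37/7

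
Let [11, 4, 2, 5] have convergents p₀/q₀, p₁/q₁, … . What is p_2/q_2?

101/9

Using pₖ = aₖpₖ₋₁ + pₖ₋₂, qₖ = aₖqₖ₋₁ + qₖ₋₂ (with p₋₁=1, p₋₂=0, q₋₁=0, q₋₂=1):
  k=0: a=11, p=11, q=1
  k=1: a=4, p=45, q=4
  k=2: a=2, p=101, q=9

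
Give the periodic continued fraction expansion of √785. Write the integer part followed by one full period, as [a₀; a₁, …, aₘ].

[28; 56]

a₀ = ⌊√785⌋ = 28.
With m₀=0, d₀=1 and mₖ₊₁ = dₖaₖ − mₖ, dₖ₊₁ = (n − mₖ₊₁²)/dₖ, aₖ₊₁ = ⌊(a₀+mₖ₊₁)/dₖ₊₁⌋:
  k=1: m=28, d=1, a=56
d=1 and a=2a₀=56 at k=1, so the next step gives (m, d) = (28, 1) again — its k=1 value — and the period has length 1.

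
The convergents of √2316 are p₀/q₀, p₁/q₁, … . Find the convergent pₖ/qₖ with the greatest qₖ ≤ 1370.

√2316 = [48; 8, 96, …] (period length 2).
Convergents:
  p_0/q_0 = 48/1
  p_1/q_1 = 385/8
  p_2/q_2 = 37008/769
  p_3/q_3 = 296449/6160
q_2 = 769 ≤ 1370 < 6160 = q_3, so the answer is 37008/769.

37008/769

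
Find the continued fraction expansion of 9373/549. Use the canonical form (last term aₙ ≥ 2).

[17; 13, 1, 2, 1, 1, 1, 3]

9373 = 17*549 + 40
549 = 13*40 + 29
40 = 1*29 + 11
29 = 2*11 + 7
11 = 1*7 + 4
7 = 1*4 + 3
4 = 1*3 + 1
3 = 3*1 + 0  (stop)
So 9373/549 = [17; 13, 1, 2, 1, 1, 1, 3].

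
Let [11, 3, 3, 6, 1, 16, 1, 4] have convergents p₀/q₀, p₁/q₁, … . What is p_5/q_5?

13912/1231

Using pₖ = aₖpₖ₋₁ + pₖ₋₂, qₖ = aₖqₖ₋₁ + qₖ₋₂ (with p₋₁=1, p₋₂=0, q₋₁=0, q₋₂=1):
  k=0: a=11, p=11, q=1
  k=1: a=3, p=34, q=3
  k=2: a=3, p=113, q=10
  k=3: a=6, p=712, q=63
  k=4: a=1, p=825, q=73
  k=5: a=16, p=13912, q=1231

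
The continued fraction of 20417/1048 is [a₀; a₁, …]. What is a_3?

3

20417 = 19·1048 + 505   →  a_0 = 19
1048 = 2·505 + 38   →  a_1 = 2
505 = 13·38 + 11   →  a_2 = 13
38 = 3·11 + 5   →  a_3 = 3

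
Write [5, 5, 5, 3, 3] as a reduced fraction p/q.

Using pₖ = aₖpₖ₋₁ + pₖ₋₂ and qₖ = aₖqₖ₋₁ + qₖ₋₂:
  k=0: a=5, p=5, q=1
  k=1: a=5, p=26, q=5
  k=2: a=5, p=135, q=26
  k=3: a=3, p=431, q=83
  k=4: a=3, p=1428, q=275

1428/275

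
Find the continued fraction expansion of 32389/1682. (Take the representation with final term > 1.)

[19; 3, 1, 9, 3, 1, 4, 2]

32389 = 19×1682 + 431
1682 = 3×431 + 389
431 = 1×389 + 42
389 = 9×42 + 11
42 = 3×11 + 9
11 = 1×9 + 2
9 = 4×2 + 1
2 = 2×1 + 0  (stop)
So 32389/1682 = [19; 3, 1, 9, 3, 1, 4, 2].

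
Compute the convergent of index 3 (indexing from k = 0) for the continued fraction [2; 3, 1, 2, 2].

Using pₖ = aₖpₖ₋₁ + pₖ₋₂, qₖ = aₖqₖ₋₁ + qₖ₋₂ (with p₋₁=1, p₋₂=0, q₋₁=0, q₋₂=1):
  k=0: a=2, p=2, q=1
  k=1: a=3, p=7, q=3
  k=2: a=1, p=9, q=4
  k=3: a=2, p=25, q=11

25/11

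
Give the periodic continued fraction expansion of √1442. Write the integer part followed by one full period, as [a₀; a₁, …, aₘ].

[37; 1, 36, 1, 74]

a₀ = ⌊√1442⌋ = 37.
With m₀=0, d₀=1 and mₖ₊₁ = dₖaₖ − mₖ, dₖ₊₁ = (n − mₖ₊₁²)/dₖ, aₖ₊₁ = ⌊(a₀+mₖ₊₁)/dₖ₊₁⌋:
  k=1: m=37, d=73, a=1
  k=2: m=36, d=2, a=36
  k=3: m=36, d=73, a=1
  k=4: m=37, d=1, a=74
d=1 and a=2a₀=74 at k=4, so the next step gives (m, d) = (37, 73) again — its k=1 value — and the period has length 4.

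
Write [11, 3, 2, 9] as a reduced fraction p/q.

745/66

Using pₖ = aₖpₖ₋₁ + pₖ₋₂ and qₖ = aₖqₖ₋₁ + qₖ₋₂:
  k=0: a=11, p=11, q=1
  k=1: a=3, p=34, q=3
  k=2: a=2, p=79, q=7
  k=3: a=9, p=745, q=66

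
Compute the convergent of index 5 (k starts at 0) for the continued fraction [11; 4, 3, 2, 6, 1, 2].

Using pₖ = aₖpₖ₋₁ + pₖ₋₂, qₖ = aₖqₖ₋₁ + qₖ₋₂ (with p₋₁=1, p₋₂=0, q₋₁=0, q₋₂=1):
  k=0: a=11, p=11, q=1
  k=1: a=4, p=45, q=4
  k=2: a=3, p=146, q=13
  k=3: a=2, p=337, q=30
  k=4: a=6, p=2168, q=193
  k=5: a=1, p=2505, q=223

2505/223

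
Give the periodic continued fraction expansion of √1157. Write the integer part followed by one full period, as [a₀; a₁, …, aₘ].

a₀ = ⌊√1157⌋ = 34.
With m₀=0, d₀=1 and mₖ₊₁ = dₖaₖ − mₖ, dₖ₊₁ = (n − mₖ₊₁²)/dₖ, aₖ₊₁ = ⌊(a₀+mₖ₊₁)/dₖ₊₁⌋:
  k=1: m=34, d=1, a=68
d=1 and a=2a₀=68 at k=1, so the next step gives (m, d) = (34, 1) again — its k=1 value — and the period has length 1.

[34; 68]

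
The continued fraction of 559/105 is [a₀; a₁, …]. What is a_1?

3

559 = 5·105 + 34   →  a_0 = 5
105 = 3·34 + 3   →  a_1 = 3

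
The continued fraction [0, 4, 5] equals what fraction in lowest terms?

Using pₖ = aₖpₖ₋₁ + pₖ₋₂ and qₖ = aₖqₖ₋₁ + qₖ₋₂:
  k=0: a=0, p=0, q=1
  k=1: a=4, p=1, q=4
  k=2: a=5, p=5, q=21

5/21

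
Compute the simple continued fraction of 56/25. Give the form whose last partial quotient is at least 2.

[2; 4, 6]

56 = 2·25 + 6
25 = 4·6 + 1
6 = 6·1 + 0  (stop)
So 56/25 = [2; 4, 6].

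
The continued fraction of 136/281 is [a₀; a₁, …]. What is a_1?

2

136 = 0·281 + 136   →  a_0 = 0
281 = 2·136 + 9   →  a_1 = 2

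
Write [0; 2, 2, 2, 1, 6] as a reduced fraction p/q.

Fold from the inside: start with 6/1.
  1 + 1/6 = 7/6
  2 + 6/7 = 20/7
  2 + 7/20 = 47/20
  2 + 20/47 = 114/47
  0 + 47/114 = 47/114

47/114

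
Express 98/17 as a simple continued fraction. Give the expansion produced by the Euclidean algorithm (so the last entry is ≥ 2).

98 = 5*17 + 13
17 = 1*13 + 4
13 = 3*4 + 1
4 = 4*1 + 0  (stop)
So 98/17 = [5; 1, 3, 4].

[5; 1, 3, 4]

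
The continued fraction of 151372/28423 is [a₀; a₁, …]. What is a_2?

14

151372 = 5·28423 + 9257   →  a_0 = 5
28423 = 3·9257 + 652   →  a_1 = 3
9257 = 14·652 + 129   →  a_2 = 14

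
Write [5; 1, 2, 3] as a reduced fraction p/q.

57/10

Fold from the inside: start with 3/1.
  2 + 1/3 = 7/3
  1 + 3/7 = 10/7
  5 + 7/10 = 57/10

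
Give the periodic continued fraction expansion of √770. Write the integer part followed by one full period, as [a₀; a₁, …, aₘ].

a₀ = ⌊√770⌋ = 27.
With m₀=0, d₀=1 and mₖ₊₁ = dₖaₖ − mₖ, dₖ₊₁ = (n − mₖ₊₁²)/dₖ, aₖ₊₁ = ⌊(a₀+mₖ₊₁)/dₖ₊₁⌋:
  k=1: m=27, d=41, a=1
  k=2: m=14, d=14, a=2
  k=3: m=14, d=41, a=1
  k=4: m=27, d=1, a=54
d=1 and a=2a₀=54 at k=4, so the next step gives (m, d) = (27, 41) again — its k=1 value — and the period has length 4.

[27; 1, 2, 1, 54]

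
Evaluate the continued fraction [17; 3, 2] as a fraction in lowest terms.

Fold from the inside: start with 2/1.
  3 + 1/2 = 7/2
  17 + 2/7 = 121/7

121/7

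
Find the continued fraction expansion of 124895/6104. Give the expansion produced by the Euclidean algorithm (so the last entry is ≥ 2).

[20; 2, 5, 1, 15, 2, 1, 9]

124895 = 20*6104 + 2815
6104 = 2*2815 + 474
2815 = 5*474 + 445
474 = 1*445 + 29
445 = 15*29 + 10
29 = 2*10 + 9
10 = 1*9 + 1
9 = 9*1 + 0  (stop)
So 124895/6104 = [20; 2, 5, 1, 15, 2, 1, 9].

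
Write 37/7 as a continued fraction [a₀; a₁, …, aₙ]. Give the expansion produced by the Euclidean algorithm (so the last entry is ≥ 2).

[5; 3, 2]

37 = 5*7 + 2
7 = 3*2 + 1
2 = 2*1 + 0  (stop)
So 37/7 = [5; 3, 2].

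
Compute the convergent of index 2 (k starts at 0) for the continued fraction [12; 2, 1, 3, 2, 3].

Using pₖ = aₖpₖ₋₁ + pₖ₋₂, qₖ = aₖqₖ₋₁ + qₖ₋₂ (with p₋₁=1, p₋₂=0, q₋₁=0, q₋₂=1):
  k=0: a=12, p=12, q=1
  k=1: a=2, p=25, q=2
  k=2: a=1, p=37, q=3

37/3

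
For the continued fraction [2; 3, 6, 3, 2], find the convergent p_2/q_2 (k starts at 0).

Using pₖ = aₖpₖ₋₁ + pₖ₋₂, qₖ = aₖqₖ₋₁ + qₖ₋₂ (with p₋₁=1, p₋₂=0, q₋₁=0, q₋₂=1):
  k=0: a=2, p=2, q=1
  k=1: a=3, p=7, q=3
  k=2: a=6, p=44, q=19

44/19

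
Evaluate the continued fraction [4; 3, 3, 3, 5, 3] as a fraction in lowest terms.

2401/558

Using pₖ = aₖpₖ₋₁ + pₖ₋₂ and qₖ = aₖqₖ₋₁ + qₖ₋₂:
  k=0: a=4, p=4, q=1
  k=1: a=3, p=13, q=3
  k=2: a=3, p=43, q=10
  k=3: a=3, p=142, q=33
  k=4: a=5, p=753, q=175
  k=5: a=3, p=2401, q=558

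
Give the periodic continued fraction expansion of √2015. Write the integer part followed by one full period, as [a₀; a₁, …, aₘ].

[44; 1, 7, 1, 88]

a₀ = ⌊√2015⌋ = 44.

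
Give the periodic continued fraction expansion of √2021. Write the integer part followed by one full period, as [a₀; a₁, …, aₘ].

a₀ = ⌊√2021⌋ = 44.
With m₀=0, d₀=1 and mₖ₊₁ = dₖaₖ − mₖ, dₖ₊₁ = (n − mₖ₊₁²)/dₖ, aₖ₊₁ = ⌊(a₀+mₖ₊₁)/dₖ₊₁⌋:
  k=1: m=44, d=85, a=1
  k=2: m=41, d=4, a=21
  k=3: m=43, d=43, a=2
  k=4: m=43, d=4, a=21
  k=5: m=41, d=85, a=1
  k=6: m=44, d=1, a=88
d=1 and a=2a₀=88 at k=6, so the next step gives (m, d) = (44, 85) again — its k=1 value — and the period has length 6.

[44; 1, 21, 2, 21, 1, 88]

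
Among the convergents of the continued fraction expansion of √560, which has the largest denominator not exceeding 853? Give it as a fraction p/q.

10081/426

√560 = [23; 1, 1, 1, 46, …] (period length 4).
Convergents:
  p_0/q_0 = 23/1
  p_1/q_1 = 24/1
  p_2/q_2 = 47/2
  p_3/q_3 = 71/3
  p_4/q_4 = 3313/140
  p_5/q_5 = 3384/143
  p_6/q_6 = 6697/283
  p_7/q_7 = 10081/426
  p_8/q_8 = 470423/19879
q_7 = 426 ≤ 853 < 19879 = q_8, so the answer is 10081/426.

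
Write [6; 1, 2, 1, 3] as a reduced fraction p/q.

Fold from the inside: start with 3/1.
  1 + 1/3 = 4/3
  2 + 3/4 = 11/4
  1 + 4/11 = 15/11
  6 + 11/15 = 101/15

101/15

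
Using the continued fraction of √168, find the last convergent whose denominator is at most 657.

8412/649

√168 = [12; 1, 24, …] (period length 2).
Convergents:
  p_0/q_0 = 12/1
  p_1/q_1 = 13/1
  p_2/q_2 = 324/25
  p_3/q_3 = 337/26
  p_4/q_4 = 8412/649
  p_5/q_5 = 8749/675
q_4 = 649 ≤ 657 < 675 = q_5, so the answer is 8412/649.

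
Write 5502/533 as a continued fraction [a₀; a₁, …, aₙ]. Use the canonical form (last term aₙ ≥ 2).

5502 = 10×533 + 172
533 = 3×172 + 17
172 = 10×17 + 2
17 = 8×2 + 1
2 = 2×1 + 0  (stop)
So 5502/533 = [10; 3, 10, 8, 2].

[10; 3, 10, 8, 2]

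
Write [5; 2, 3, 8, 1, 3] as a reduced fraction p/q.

1374/253

Fold from the inside: start with 3/1.
  1 + 1/3 = 4/3
  8 + 3/4 = 35/4
  3 + 4/35 = 109/35
  2 + 35/109 = 253/109
  5 + 109/253 = 1374/253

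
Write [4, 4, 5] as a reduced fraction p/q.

Using pₖ = aₖpₖ₋₁ + pₖ₋₂ and qₖ = aₖqₖ₋₁ + qₖ₋₂:
  k=0: a=4, p=4, q=1
  k=1: a=4, p=17, q=4
  k=2: a=5, p=89, q=21

89/21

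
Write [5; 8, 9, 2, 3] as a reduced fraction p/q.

Fold from the inside: start with 3/1.
  2 + 1/3 = 7/3
  9 + 3/7 = 66/7
  8 + 7/66 = 535/66
  5 + 66/535 = 2741/535

2741/535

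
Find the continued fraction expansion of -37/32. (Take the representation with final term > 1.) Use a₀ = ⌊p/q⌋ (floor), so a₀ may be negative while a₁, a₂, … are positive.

[-2; 1, 5, 2, 2]

-37 = -2×32 + 27
32 = 1×27 + 5
27 = 5×5 + 2
5 = 2×2 + 1
2 = 2×1 + 0  (stop)
So -37/32 = [-2; 1, 5, 2, 2].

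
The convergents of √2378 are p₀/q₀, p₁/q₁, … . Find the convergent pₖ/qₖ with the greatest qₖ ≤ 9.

195/4

√2378 = [48; 1, 3, 3, 1, 96, …] (period length 5).
Convergents:
  p_0/q_0 = 48/1
  p_1/q_1 = 49/1
  p_2/q_2 = 195/4
  p_3/q_3 = 634/13
q_2 = 4 ≤ 9 < 13 = q_3, so the answer is 195/4.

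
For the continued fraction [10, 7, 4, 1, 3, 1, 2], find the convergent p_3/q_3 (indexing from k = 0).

365/36

Using pₖ = aₖpₖ₋₁ + pₖ₋₂, qₖ = aₖqₖ₋₁ + qₖ₋₂ (with p₋₁=1, p₋₂=0, q₋₁=0, q₋₂=1):
  k=0: a=10, p=10, q=1
  k=1: a=7, p=71, q=7
  k=2: a=4, p=294, q=29
  k=3: a=1, p=365, q=36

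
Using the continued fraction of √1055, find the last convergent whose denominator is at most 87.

1689/52

√1055 = [32; 2, 12, 2, 64, …] (period length 4).
Convergents:
  p_0/q_0 = 32/1
  p_1/q_1 = 65/2
  p_2/q_2 = 812/25
  p_3/q_3 = 1689/52
  p_4/q_4 = 108908/3353
q_3 = 52 ≤ 87 < 3353 = q_4, so the answer is 1689/52.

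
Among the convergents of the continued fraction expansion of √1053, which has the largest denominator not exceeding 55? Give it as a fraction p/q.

√1053 = [32; 2, 4, 2, 64, …] (period length 4).
Convergents:
  p_0/q_0 = 32/1
  p_1/q_1 = 65/2
  p_2/q_2 = 292/9
  p_3/q_3 = 649/20
  p_4/q_4 = 41828/1289
q_3 = 20 ≤ 55 < 1289 = q_4, so the answer is 649/20.

649/20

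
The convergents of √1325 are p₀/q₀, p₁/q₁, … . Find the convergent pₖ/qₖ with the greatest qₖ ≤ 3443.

66249/1820

√1325 = [36; 2, 2, 72, …] (period length 3).
Convergents:
  p_0/q_0 = 36/1
  p_1/q_1 = 73/2
  p_2/q_2 = 182/5
  p_3/q_3 = 13177/362
  p_4/q_4 = 26536/729
  p_5/q_5 = 66249/1820
  p_6/q_6 = 4796464/131769
q_5 = 1820 ≤ 3443 < 131769 = q_6, so the answer is 66249/1820.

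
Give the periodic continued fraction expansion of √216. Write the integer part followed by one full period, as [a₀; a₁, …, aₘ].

a₀ = ⌊√216⌋ = 14.
With m₀=0, d₀=1 and mₖ₊₁ = dₖaₖ − mₖ, dₖ₊₁ = (n − mₖ₊₁²)/dₖ, aₖ₊₁ = ⌊(a₀+mₖ₊₁)/dₖ₊₁⌋:
  k=1: m=14, d=20, a=1
  k=2: m=6, d=9, a=2
  k=3: m=12, d=8, a=3
  k=4: m=12, d=9, a=2
  k=5: m=6, d=20, a=1
  k=6: m=14, d=1, a=28
d=1 and a=2a₀=28 at k=6, so the next step gives (m, d) = (14, 20) again — its k=1 value — and the period has length 6.

[14; 1, 2, 3, 2, 1, 28]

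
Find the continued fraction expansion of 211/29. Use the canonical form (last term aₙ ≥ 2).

211 = 7·29 + 8
29 = 3·8 + 5
8 = 1·5 + 3
5 = 1·3 + 2
3 = 1·2 + 1
2 = 2·1 + 0  (stop)
So 211/29 = [7; 3, 1, 1, 1, 2].

[7; 3, 1, 1, 1, 2]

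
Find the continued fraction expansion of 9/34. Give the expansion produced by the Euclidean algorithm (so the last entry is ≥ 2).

[0; 3, 1, 3, 2]

9 = 0*34 + 9
34 = 3*9 + 7
9 = 1*7 + 2
7 = 3*2 + 1
2 = 2*1 + 0  (stop)
So 9/34 = [0; 3, 1, 3, 2].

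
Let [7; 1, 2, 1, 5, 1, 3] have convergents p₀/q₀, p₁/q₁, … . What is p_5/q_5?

209/27

Using pₖ = aₖpₖ₋₁ + pₖ₋₂, qₖ = aₖqₖ₋₁ + qₖ₋₂ (with p₋₁=1, p₋₂=0, q₋₁=0, q₋₂=1):
  k=0: a=7, p=7, q=1
  k=1: a=1, p=8, q=1
  k=2: a=2, p=23, q=3
  k=3: a=1, p=31, q=4
  k=4: a=5, p=178, q=23
  k=5: a=1, p=209, q=27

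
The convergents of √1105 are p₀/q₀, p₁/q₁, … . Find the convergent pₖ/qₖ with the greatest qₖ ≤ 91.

√1105 = [33; 4, 7, 7, 4, 66, …] (period length 5).
Convergents:
  p_0/q_0 = 33/1
  p_1/q_1 = 133/4
  p_2/q_2 = 964/29
  p_3/q_3 = 6881/207
q_2 = 29 ≤ 91 < 207 = q_3, so the answer is 964/29.

964/29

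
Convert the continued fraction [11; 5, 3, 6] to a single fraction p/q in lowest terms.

1130/101

Fold from the inside: start with 6/1.
  3 + 1/6 = 19/6
  5 + 6/19 = 101/19
  11 + 19/101 = 1130/101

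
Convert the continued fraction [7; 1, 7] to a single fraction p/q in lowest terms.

Fold from the inside: start with 7/1.
  1 + 1/7 = 8/7
  7 + 7/8 = 63/8

63/8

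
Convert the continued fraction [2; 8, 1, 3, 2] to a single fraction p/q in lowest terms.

167/79

Using pₖ = aₖpₖ₋₁ + pₖ₋₂ and qₖ = aₖqₖ₋₁ + qₖ₋₂:
  k=0: a=2, p=2, q=1
  k=1: a=8, p=17, q=8
  k=2: a=1, p=19, q=9
  k=3: a=3, p=74, q=35
  k=4: a=2, p=167, q=79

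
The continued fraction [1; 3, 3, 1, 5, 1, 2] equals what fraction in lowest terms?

Using pₖ = aₖpₖ₋₁ + pₖ₋₂ and qₖ = aₖqₖ₋₁ + qₖ₋₂:
  k=0: a=1, p=1, q=1
  k=1: a=3, p=4, q=3
  k=2: a=3, p=13, q=10
  k=3: a=1, p=17, q=13
  k=4: a=5, p=98, q=75
  k=5: a=1, p=115, q=88
  k=6: a=2, p=328, q=251

328/251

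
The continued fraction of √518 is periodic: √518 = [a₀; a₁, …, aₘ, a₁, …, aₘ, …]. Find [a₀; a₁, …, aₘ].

[22; 1, 3, 6, 3, 1, 44]

a₀ = ⌊√518⌋ = 22.
With m₀=0, d₀=1 and mₖ₊₁ = dₖaₖ − mₖ, dₖ₊₁ = (n − mₖ₊₁²)/dₖ, aₖ₊₁ = ⌊(a₀+mₖ₊₁)/dₖ₊₁⌋:
  k=1: m=22, d=34, a=1
  k=2: m=12, d=11, a=3
  k=3: m=21, d=7, a=6
  k=4: m=21, d=11, a=3
  k=5: m=12, d=34, a=1
  k=6: m=22, d=1, a=44
d=1 and a=2a₀=44 at k=6, so the next step gives (m, d) = (22, 34) again — its k=1 value — and the period has length 6.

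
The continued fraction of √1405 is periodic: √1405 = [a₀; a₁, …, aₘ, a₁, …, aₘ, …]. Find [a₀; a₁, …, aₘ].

[37; 2, 14, 2, 74]

a₀ = ⌊√1405⌋ = 37.
With m₀=0, d₀=1 and mₖ₊₁ = dₖaₖ − mₖ, dₖ₊₁ = (n − mₖ₊₁²)/dₖ, aₖ₊₁ = ⌊(a₀+mₖ₊₁)/dₖ₊₁⌋:
  k=1: m=37, d=36, a=2
  k=2: m=35, d=5, a=14
  k=3: m=35, d=36, a=2
  k=4: m=37, d=1, a=74
d=1 and a=2a₀=74 at k=4, so the next step gives (m, d) = (37, 36) again — its k=1 value — and the period has length 4.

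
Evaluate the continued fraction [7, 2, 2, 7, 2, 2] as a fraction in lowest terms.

1444/195

Fold from the inside: start with 2/1.
  2 + 1/2 = 5/2
  7 + 2/5 = 37/5
  2 + 5/37 = 79/37
  2 + 37/79 = 195/79
  7 + 79/195 = 1444/195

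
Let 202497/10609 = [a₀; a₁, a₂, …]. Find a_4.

3

202497 = 19·10609 + 926   →  a_0 = 19
10609 = 11·926 + 423   →  a_1 = 11
926 = 2·423 + 80   →  a_2 = 2
423 = 5·80 + 23   →  a_3 = 5
80 = 3·23 + 11   →  a_4 = 3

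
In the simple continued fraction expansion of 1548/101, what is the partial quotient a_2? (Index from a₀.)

16

1548 = 15·101 + 33   →  a_0 = 15
101 = 3·33 + 2   →  a_1 = 3
33 = 16·2 + 1   →  a_2 = 16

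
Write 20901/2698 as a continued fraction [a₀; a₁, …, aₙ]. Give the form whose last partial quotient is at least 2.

20901 = 7*2698 + 2015
2698 = 1*2015 + 683
2015 = 2*683 + 649
683 = 1*649 + 34
649 = 19*34 + 3
34 = 11*3 + 1
3 = 3*1 + 0  (stop)
So 20901/2698 = [7; 1, 2, 1, 19, 11, 3].

[7; 1, 2, 1, 19, 11, 3]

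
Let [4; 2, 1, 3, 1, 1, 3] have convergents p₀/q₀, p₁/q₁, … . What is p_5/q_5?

Using pₖ = aₖpₖ₋₁ + pₖ₋₂, qₖ = aₖqₖ₋₁ + qₖ₋₂ (with p₋₁=1, p₋₂=0, q₋₁=0, q₋₂=1):
  k=0: a=4, p=4, q=1
  k=1: a=2, p=9, q=2
  k=2: a=1, p=13, q=3
  k=3: a=3, p=48, q=11
  k=4: a=1, p=61, q=14
  k=5: a=1, p=109, q=25

109/25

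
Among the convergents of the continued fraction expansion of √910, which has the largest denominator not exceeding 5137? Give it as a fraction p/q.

√910 = [30; 6, 60, …] (period length 2).
Convergents:
  p_0/q_0 = 30/1
  p_1/q_1 = 181/6
  p_2/q_2 = 10890/361
  p_3/q_3 = 65521/2172
  p_4/q_4 = 3942150/130681
q_3 = 2172 ≤ 5137 < 130681 = q_4, so the answer is 65521/2172.

65521/2172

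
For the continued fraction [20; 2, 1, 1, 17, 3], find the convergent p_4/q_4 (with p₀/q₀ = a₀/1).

1795/88

Using pₖ = aₖpₖ₋₁ + pₖ₋₂, qₖ = aₖqₖ₋₁ + qₖ₋₂ (with p₋₁=1, p₋₂=0, q₋₁=0, q₋₂=1):
  k=0: a=20, p=20, q=1
  k=1: a=2, p=41, q=2
  k=2: a=1, p=61, q=3
  k=3: a=1, p=102, q=5
  k=4: a=17, p=1795, q=88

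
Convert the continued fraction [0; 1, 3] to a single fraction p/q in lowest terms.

3/4

Using pₖ = aₖpₖ₋₁ + pₖ₋₂ and qₖ = aₖqₖ₋₁ + qₖ₋₂:
  k=0: a=0, p=0, q=1
  k=1: a=1, p=1, q=1
  k=2: a=3, p=3, q=4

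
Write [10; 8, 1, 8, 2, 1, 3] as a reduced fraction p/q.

Fold from the inside: start with 3/1.
  1 + 1/3 = 4/3
  2 + 3/4 = 11/4
  8 + 4/11 = 92/11
  1 + 11/92 = 103/92
  8 + 92/103 = 916/103
  10 + 103/916 = 9263/916

9263/916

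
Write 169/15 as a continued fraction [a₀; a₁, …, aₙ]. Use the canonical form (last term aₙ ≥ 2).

[11; 3, 1, 3]

169 = 11·15 + 4
15 = 3·4 + 3
4 = 1·3 + 1
3 = 3·1 + 0  (stop)
So 169/15 = [11; 3, 1, 3].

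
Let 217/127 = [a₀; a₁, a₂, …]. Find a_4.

217 = 1·127 + 90   →  a_0 = 1
127 = 1·90 + 37   →  a_1 = 1
90 = 2·37 + 16   →  a_2 = 2
37 = 2·16 + 5   →  a_3 = 2
16 = 3·5 + 1   →  a_4 = 3

3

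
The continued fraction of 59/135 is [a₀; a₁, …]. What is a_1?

59 = 0·135 + 59   →  a_0 = 0
135 = 2·59 + 17   →  a_1 = 2

2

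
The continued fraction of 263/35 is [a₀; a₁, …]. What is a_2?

1

263 = 7·35 + 18   →  a_0 = 7
35 = 1·18 + 17   →  a_1 = 1
18 = 1·17 + 1   →  a_2 = 1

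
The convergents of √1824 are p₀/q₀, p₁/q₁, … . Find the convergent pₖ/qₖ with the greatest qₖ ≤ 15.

√1824 = [42; 1, 2, 2, 2, 1, 84, …] (period length 6).
Convergents:
  p_0/q_0 = 42/1
  p_1/q_1 = 43/1
  p_2/q_2 = 128/3
  p_3/q_3 = 299/7
  p_4/q_4 = 726/17
q_3 = 7 ≤ 15 < 17 = q_4, so the answer is 299/7.

299/7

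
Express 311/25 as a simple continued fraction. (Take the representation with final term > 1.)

[12; 2, 3, 1, 2]

311 = 12·25 + 11
25 = 2·11 + 3
11 = 3·3 + 2
3 = 1·2 + 1
2 = 2·1 + 0  (stop)
So 311/25 = [12; 2, 3, 1, 2].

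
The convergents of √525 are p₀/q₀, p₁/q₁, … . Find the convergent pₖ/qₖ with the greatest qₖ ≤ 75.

527/23

√525 = [22; 1, 10, 2, 10, 1, 44, …] (period length 6).
Convergents:
  p_0/q_0 = 22/1
  p_1/q_1 = 23/1
  p_2/q_2 = 252/11
  p_3/q_3 = 527/23
  p_4/q_4 = 5522/241
q_3 = 23 ≤ 75 < 241 = q_4, so the answer is 527/23.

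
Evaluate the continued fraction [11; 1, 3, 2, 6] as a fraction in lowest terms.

683/58

Fold from the inside: start with 6/1.
  2 + 1/6 = 13/6
  3 + 6/13 = 45/13
  1 + 13/45 = 58/45
  11 + 45/58 = 683/58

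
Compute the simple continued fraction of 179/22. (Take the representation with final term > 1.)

[8; 7, 3]

179 = 8×22 + 3
22 = 7×3 + 1
3 = 3×1 + 0  (stop)
So 179/22 = [8; 7, 3].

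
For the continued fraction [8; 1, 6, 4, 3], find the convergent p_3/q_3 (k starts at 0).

257/29

Using pₖ = aₖpₖ₋₁ + pₖ₋₂, qₖ = aₖqₖ₋₁ + qₖ₋₂ (with p₋₁=1, p₋₂=0, q₋₁=0, q₋₂=1):
  k=0: a=8, p=8, q=1
  k=1: a=1, p=9, q=1
  k=2: a=6, p=62, q=7
  k=3: a=4, p=257, q=29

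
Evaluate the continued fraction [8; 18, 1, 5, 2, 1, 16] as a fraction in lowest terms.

48101/5973

Fold from the inside: start with 16/1.
  1 + 1/16 = 17/16
  2 + 16/17 = 50/17
  5 + 17/50 = 267/50
  1 + 50/267 = 317/267
  18 + 267/317 = 5973/317
  8 + 317/5973 = 48101/5973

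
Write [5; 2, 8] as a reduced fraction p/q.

Using pₖ = aₖpₖ₋₁ + pₖ₋₂ and qₖ = aₖqₖ₋₁ + qₖ₋₂:
  k=0: a=5, p=5, q=1
  k=1: a=2, p=11, q=2
  k=2: a=8, p=93, q=17

93/17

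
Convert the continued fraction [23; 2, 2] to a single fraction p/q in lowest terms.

Fold from the inside: start with 2/1.
  2 + 1/2 = 5/2
  23 + 2/5 = 117/5

117/5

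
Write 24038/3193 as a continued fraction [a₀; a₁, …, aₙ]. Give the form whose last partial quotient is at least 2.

24038 = 7*3193 + 1687
3193 = 1*1687 + 1506
1687 = 1*1506 + 181
1506 = 8*181 + 58
181 = 3*58 + 7
58 = 8*7 + 2
7 = 3*2 + 1
2 = 2*1 + 0  (stop)
So 24038/3193 = [7; 1, 1, 8, 3, 8, 3, 2].

[7; 1, 1, 8, 3, 8, 3, 2]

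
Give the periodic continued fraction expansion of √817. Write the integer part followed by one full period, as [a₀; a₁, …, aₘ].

a₀ = ⌊√817⌋ = 28.
With m₀=0, d₀=1 and mₖ₊₁ = dₖaₖ − mₖ, dₖ₊₁ = (n − mₖ₊₁²)/dₖ, aₖ₊₁ = ⌊(a₀+mₖ₊₁)/dₖ₊₁⌋:
  k=1: m=28, d=33, a=1
  k=2: m=5, d=24, a=1
  k=3: m=19, d=19, a=2
  k=4: m=19, d=24, a=1
  k=5: m=5, d=33, a=1
  k=6: m=28, d=1, a=56
d=1 and a=2a₀=56 at k=6, so the next step gives (m, d) = (28, 33) again — its k=1 value — and the period has length 6.

[28; 1, 1, 2, 1, 1, 56]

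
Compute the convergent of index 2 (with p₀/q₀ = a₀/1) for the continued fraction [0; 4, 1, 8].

Using pₖ = aₖpₖ₋₁ + pₖ₋₂, qₖ = aₖqₖ₋₁ + qₖ₋₂ (with p₋₁=1, p₋₂=0, q₋₁=0, q₋₂=1):
  k=0: a=0, p=0, q=1
  k=1: a=4, p=1, q=4
  k=2: a=1, p=1, q=5

1/5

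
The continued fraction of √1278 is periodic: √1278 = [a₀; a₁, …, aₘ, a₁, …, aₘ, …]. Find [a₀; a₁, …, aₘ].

[35; 1, 2, 1, 70]

a₀ = ⌊√1278⌋ = 35.
With m₀=0, d₀=1 and mₖ₊₁ = dₖaₖ − mₖ, dₖ₊₁ = (n − mₖ₊₁²)/dₖ, aₖ₊₁ = ⌊(a₀+mₖ₊₁)/dₖ₊₁⌋:
  k=1: m=35, d=53, a=1
  k=2: m=18, d=18, a=2
  k=3: m=18, d=53, a=1
  k=4: m=35, d=1, a=70
d=1 and a=2a₀=70 at k=4, so the next step gives (m, d) = (35, 53) again — its k=1 value — and the period has length 4.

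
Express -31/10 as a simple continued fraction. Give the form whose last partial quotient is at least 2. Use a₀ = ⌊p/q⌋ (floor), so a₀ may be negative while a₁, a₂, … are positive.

[-4; 1, 9]

-31 = -4×10 + 9
10 = 1×9 + 1
9 = 9×1 + 0  (stop)
So -31/10 = [-4; 1, 9].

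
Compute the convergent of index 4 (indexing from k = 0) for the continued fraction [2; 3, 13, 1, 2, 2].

Using pₖ = aₖpₖ₋₁ + pₖ₋₂, qₖ = aₖqₖ₋₁ + qₖ₋₂ (with p₋₁=1, p₋₂=0, q₋₁=0, q₋₂=1):
  k=0: a=2, p=2, q=1
  k=1: a=3, p=7, q=3
  k=2: a=13, p=93, q=40
  k=3: a=1, p=100, q=43
  k=4: a=2, p=293, q=126

293/126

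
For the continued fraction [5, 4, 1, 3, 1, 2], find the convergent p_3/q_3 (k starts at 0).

99/19

Using pₖ = aₖpₖ₋₁ + pₖ₋₂, qₖ = aₖqₖ₋₁ + qₖ₋₂ (with p₋₁=1, p₋₂=0, q₋₁=0, q₋₂=1):
  k=0: a=5, p=5, q=1
  k=1: a=4, p=21, q=4
  k=2: a=1, p=26, q=5
  k=3: a=3, p=99, q=19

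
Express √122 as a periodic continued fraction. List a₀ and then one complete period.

a₀ = ⌊√122⌋ = 11.
With m₀=0, d₀=1 and mₖ₊₁ = dₖaₖ − mₖ, dₖ₊₁ = (n − mₖ₊₁²)/dₖ, aₖ₊₁ = ⌊(a₀+mₖ₊₁)/dₖ₊₁⌋:
  k=1: m=11, d=1, a=22
d=1 and a=2a₀=22 at k=1, so the next step gives (m, d) = (11, 1) again — its k=1 value — and the period has length 1.

[11; 22]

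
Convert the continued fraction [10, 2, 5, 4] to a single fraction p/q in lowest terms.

Fold from the inside: start with 4/1.
  5 + 1/4 = 21/4
  2 + 4/21 = 46/21
  10 + 21/46 = 481/46

481/46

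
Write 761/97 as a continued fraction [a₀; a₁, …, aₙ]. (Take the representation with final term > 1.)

[7; 1, 5, 2, 7]

761 = 7*97 + 82
97 = 1*82 + 15
82 = 5*15 + 7
15 = 2*7 + 1
7 = 7*1 + 0  (stop)
So 761/97 = [7; 1, 5, 2, 7].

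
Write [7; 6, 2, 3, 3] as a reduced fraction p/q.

1059/148

Using pₖ = aₖpₖ₋₁ + pₖ₋₂ and qₖ = aₖqₖ₋₁ + qₖ₋₂:
  k=0: a=7, p=7, q=1
  k=1: a=6, p=43, q=6
  k=2: a=2, p=93, q=13
  k=3: a=3, p=322, q=45
  k=4: a=3, p=1059, q=148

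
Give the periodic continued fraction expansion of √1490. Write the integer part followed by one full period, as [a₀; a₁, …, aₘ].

a₀ = ⌊√1490⌋ = 38.
With m₀=0, d₀=1 and mₖ₊₁ = dₖaₖ − mₖ, dₖ₊₁ = (n − mₖ₊₁²)/dₖ, aₖ₊₁ = ⌊(a₀+mₖ₊₁)/dₖ₊₁⌋:
  k=1: m=38, d=46, a=1
  k=2: m=8, d=31, a=1
  k=3: m=23, d=31, a=1
  k=4: m=8, d=46, a=1
  k=5: m=38, d=1, a=76
d=1 and a=2a₀=76 at k=5, so the next step gives (m, d) = (38, 46) again — its k=1 value — and the period has length 5.

[38; 1, 1, 1, 1, 76]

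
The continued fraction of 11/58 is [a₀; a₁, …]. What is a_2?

3

11 = 0·58 + 11   →  a_0 = 0
58 = 5·11 + 3   →  a_1 = 5
11 = 3·3 + 2   →  a_2 = 3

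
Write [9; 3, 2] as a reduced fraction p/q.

Using pₖ = aₖpₖ₋₁ + pₖ₋₂ and qₖ = aₖqₖ₋₁ + qₖ₋₂:
  k=0: a=9, p=9, q=1
  k=1: a=3, p=28, q=3
  k=2: a=2, p=65, q=7

65/7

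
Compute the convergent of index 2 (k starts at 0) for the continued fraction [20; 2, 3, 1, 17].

Using pₖ = aₖpₖ₋₁ + pₖ₋₂, qₖ = aₖqₖ₋₁ + qₖ₋₂ (with p₋₁=1, p₋₂=0, q₋₁=0, q₋₂=1):
  k=0: a=20, p=20, q=1
  k=1: a=2, p=41, q=2
  k=2: a=3, p=143, q=7

143/7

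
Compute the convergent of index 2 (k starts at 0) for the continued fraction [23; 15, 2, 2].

715/31

Using pₖ = aₖpₖ₋₁ + pₖ₋₂, qₖ = aₖqₖ₋₁ + qₖ₋₂ (with p₋₁=1, p₋₂=0, q₋₁=0, q₋₂=1):
  k=0: a=23, p=23, q=1
  k=1: a=15, p=346, q=15
  k=2: a=2, p=715, q=31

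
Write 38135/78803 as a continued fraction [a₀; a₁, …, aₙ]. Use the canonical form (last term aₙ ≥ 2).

38135 = 0×78803 + 38135
78803 = 2×38135 + 2533
38135 = 15×2533 + 140
2533 = 18×140 + 13
140 = 10×13 + 10
13 = 1×10 + 3
10 = 3×3 + 1
3 = 3×1 + 0  (stop)
So 38135/78803 = [0; 2, 15, 18, 10, 1, 3, 3].

[0; 2, 15, 18, 10, 1, 3, 3]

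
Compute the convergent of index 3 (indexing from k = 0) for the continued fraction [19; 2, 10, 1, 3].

Using pₖ = aₖpₖ₋₁ + pₖ₋₂, qₖ = aₖqₖ₋₁ + qₖ₋₂ (with p₋₁=1, p₋₂=0, q₋₁=0, q₋₂=1):
  k=0: a=19, p=19, q=1
  k=1: a=2, p=39, q=2
  k=2: a=10, p=409, q=21
  k=3: a=1, p=448, q=23

448/23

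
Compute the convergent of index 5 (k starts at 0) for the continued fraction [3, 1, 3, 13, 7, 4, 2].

5831/1553

Using pₖ = aₖpₖ₋₁ + pₖ₋₂, qₖ = aₖqₖ₋₁ + qₖ₋₂ (with p₋₁=1, p₋₂=0, q₋₁=0, q₋₂=1):
  k=0: a=3, p=3, q=1
  k=1: a=1, p=4, q=1
  k=2: a=3, p=15, q=4
  k=3: a=13, p=199, q=53
  k=4: a=7, p=1408, q=375
  k=5: a=4, p=5831, q=1553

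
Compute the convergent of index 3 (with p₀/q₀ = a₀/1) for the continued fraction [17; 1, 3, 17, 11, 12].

Using pₖ = aₖpₖ₋₁ + pₖ₋₂, qₖ = aₖqₖ₋₁ + qₖ₋₂ (with p₋₁=1, p₋₂=0, q₋₁=0, q₋₂=1):
  k=0: a=17, p=17, q=1
  k=1: a=1, p=18, q=1
  k=2: a=3, p=71, q=4
  k=3: a=17, p=1225, q=69

1225/69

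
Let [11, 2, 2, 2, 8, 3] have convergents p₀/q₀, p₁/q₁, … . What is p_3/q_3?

Using pₖ = aₖpₖ₋₁ + pₖ₋₂, qₖ = aₖqₖ₋₁ + qₖ₋₂ (with p₋₁=1, p₋₂=0, q₋₁=0, q₋₂=1):
  k=0: a=11, p=11, q=1
  k=1: a=2, p=23, q=2
  k=2: a=2, p=57, q=5
  k=3: a=2, p=137, q=12

137/12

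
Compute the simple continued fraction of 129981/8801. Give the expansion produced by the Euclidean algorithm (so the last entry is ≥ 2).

[14; 1, 3, 3, 17, 19, 2]

129981 = 14·8801 + 6767
8801 = 1·6767 + 2034
6767 = 3·2034 + 665
2034 = 3·665 + 39
665 = 17·39 + 2
39 = 19·2 + 1
2 = 2·1 + 0  (stop)
So 129981/8801 = [14; 1, 3, 3, 17, 19, 2].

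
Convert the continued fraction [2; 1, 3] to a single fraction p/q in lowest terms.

11/4

Fold from the inside: start with 3/1.
  1 + 1/3 = 4/3
  2 + 3/4 = 11/4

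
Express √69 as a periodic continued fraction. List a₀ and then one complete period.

[8; 3, 3, 1, 4, 1, 3, 3, 16]

a₀ = ⌊√69⌋ = 8.
With m₀=0, d₀=1 and mₖ₊₁ = dₖaₖ − mₖ, dₖ₊₁ = (n − mₖ₊₁²)/dₖ, aₖ₊₁ = ⌊(a₀+mₖ₊₁)/dₖ₊₁⌋:
  k=1: m=8, d=5, a=3
  k=2: m=7, d=4, a=3
  k=3: m=5, d=11, a=1
  k=4: m=6, d=3, a=4
  k=5: m=6, d=11, a=1
  k=6: m=5, d=4, a=3
  k=7: m=7, d=5, a=3
  k=8: m=8, d=1, a=16
d=1 and a=2a₀=16 at k=8, so the next step gives (m, d) = (8, 5) again — its k=1 value — and the period has length 8.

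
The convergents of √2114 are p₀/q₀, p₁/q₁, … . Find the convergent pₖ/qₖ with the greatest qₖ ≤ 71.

√2114 = [45; 1, 44, 1, 90, …] (period length 4).
Convergents:
  p_0/q_0 = 45/1
  p_1/q_1 = 46/1
  p_2/q_2 = 2069/45
  p_3/q_3 = 2115/46
  p_4/q_4 = 192419/4185
q_3 = 46 ≤ 71 < 4185 = q_4, so the answer is 2115/46.

2115/46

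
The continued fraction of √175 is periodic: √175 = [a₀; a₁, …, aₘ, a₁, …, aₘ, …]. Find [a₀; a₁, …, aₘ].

[13; 4, 2, 1, 2, 4, 26]

a₀ = ⌊√175⌋ = 13.
With m₀=0, d₀=1 and mₖ₊₁ = dₖaₖ − mₖ, dₖ₊₁ = (n − mₖ₊₁²)/dₖ, aₖ₊₁ = ⌊(a₀+mₖ₊₁)/dₖ₊₁⌋:
  k=1: m=13, d=6, a=4
  k=2: m=11, d=9, a=2
  k=3: m=7, d=14, a=1
  k=4: m=7, d=9, a=2
  k=5: m=11, d=6, a=4
  k=6: m=13, d=1, a=26
d=1 and a=2a₀=26 at k=6, so the next step gives (m, d) = (13, 6) again — its k=1 value — and the period has length 6.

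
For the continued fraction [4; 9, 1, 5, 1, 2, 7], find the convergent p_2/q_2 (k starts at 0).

41/10

Using pₖ = aₖpₖ₋₁ + pₖ₋₂, qₖ = aₖqₖ₋₁ + qₖ₋₂ (with p₋₁=1, p₋₂=0, q₋₁=0, q₋₂=1):
  k=0: a=4, p=4, q=1
  k=1: a=9, p=37, q=9
  k=2: a=1, p=41, q=10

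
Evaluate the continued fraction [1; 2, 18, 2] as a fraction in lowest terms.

113/76

Fold from the inside: start with 2/1.
  18 + 1/2 = 37/2
  2 + 2/37 = 76/37
  1 + 37/76 = 113/76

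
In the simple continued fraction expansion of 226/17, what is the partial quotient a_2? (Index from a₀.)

226 = 13·17 + 5   →  a_0 = 13
17 = 3·5 + 2   →  a_1 = 3
5 = 2·2 + 1   →  a_2 = 2

2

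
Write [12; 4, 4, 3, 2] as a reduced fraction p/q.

Using pₖ = aₖpₖ₋₁ + pₖ₋₂ and qₖ = aₖqₖ₋₁ + qₖ₋₂:
  k=0: a=12, p=12, q=1
  k=1: a=4, p=49, q=4
  k=2: a=4, p=208, q=17
  k=3: a=3, p=673, q=55
  k=4: a=2, p=1554, q=127

1554/127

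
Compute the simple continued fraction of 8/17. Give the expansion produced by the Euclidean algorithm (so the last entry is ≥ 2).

[0; 2, 8]

8 = 0·17 + 8
17 = 2·8 + 1
8 = 8·1 + 0  (stop)
So 8/17 = [0; 2, 8].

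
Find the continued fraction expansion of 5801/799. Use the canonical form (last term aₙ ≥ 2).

5801 = 7*799 + 208
799 = 3*208 + 175
208 = 1*175 + 33
175 = 5*33 + 10
33 = 3*10 + 3
10 = 3*3 + 1
3 = 3*1 + 0  (stop)
So 5801/799 = [7; 3, 1, 5, 3, 3, 3].

[7; 3, 1, 5, 3, 3, 3]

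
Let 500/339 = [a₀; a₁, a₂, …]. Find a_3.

2

500 = 1·339 + 161   →  a_0 = 1
339 = 2·161 + 17   →  a_1 = 2
161 = 9·17 + 8   →  a_2 = 9
17 = 2·8 + 1   →  a_3 = 2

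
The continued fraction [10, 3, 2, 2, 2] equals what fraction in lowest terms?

Fold from the inside: start with 2/1.
  2 + 1/2 = 5/2
  2 + 2/5 = 12/5
  3 + 5/12 = 41/12
  10 + 12/41 = 422/41

422/41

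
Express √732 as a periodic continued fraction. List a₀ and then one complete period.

[27; 18, 54]

a₀ = ⌊√732⌋ = 27.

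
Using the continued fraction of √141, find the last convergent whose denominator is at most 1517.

√141 = [11; 1, 6, 1, 22, …] (period length 4).
Convergents:
  p_0/q_0 = 11/1
  p_1/q_1 = 12/1
  p_2/q_2 = 83/7
  p_3/q_3 = 95/8
  p_4/q_4 = 2173/183
  p_5/q_5 = 2268/191
  p_6/q_6 = 15781/1329
  p_7/q_7 = 18049/1520
q_6 = 1329 ≤ 1517 < 1520 = q_7, so the answer is 15781/1329.

15781/1329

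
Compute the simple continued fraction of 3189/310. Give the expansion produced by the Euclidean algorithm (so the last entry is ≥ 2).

3189 = 10·310 + 89
310 = 3·89 + 43
89 = 2·43 + 3
43 = 14·3 + 1
3 = 3·1 + 0  (stop)
So 3189/310 = [10; 3, 2, 14, 3].

[10; 3, 2, 14, 3]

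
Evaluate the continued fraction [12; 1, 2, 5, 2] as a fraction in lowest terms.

444/35

Using pₖ = aₖpₖ₋₁ + pₖ₋₂ and qₖ = aₖqₖ₋₁ + qₖ₋₂:
  k=0: a=12, p=12, q=1
  k=1: a=1, p=13, q=1
  k=2: a=2, p=38, q=3
  k=3: a=5, p=203, q=16
  k=4: a=2, p=444, q=35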